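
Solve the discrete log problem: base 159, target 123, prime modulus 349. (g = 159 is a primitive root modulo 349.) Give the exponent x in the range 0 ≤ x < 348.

Baby-step giant-step with m = ceil(sqrt(348)) = 19.
Baby table (159^j mod 349 for j=0..18):
  0:1  1:159  2:153  3:246  4:26  5:295  6:139  7:114
  8:327  9:341  10:124  11:172  12:126  13:141  14:83  15:284
  16:135  17:176  18:64
Giant step factor: 159^(-19) ≡ 165 (mod 349).
Scan 123·165^i mod 349 for i = 0, 1, …:
  i=0: 123   i=1: 53   i=2: 20   i=3: 159
Match at i=3, j=1: x = 3·19 + 1 = 58.

58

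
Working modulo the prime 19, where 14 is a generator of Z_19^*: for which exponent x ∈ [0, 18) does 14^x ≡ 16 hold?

16

Successive powers of 14 modulo 19:
  14^0=1  14^1=14  14^2=6  14^3=8  14^4=17  14^5=10
  14^6=7  14^7=3  14^8=4  14^9=18  14^10=5  14^11=13
  14^12=11  14^13=2  14^14=9  14^15=12  14^16=16
So 14^16 ≡ 16 (mod 19), giving x = 16.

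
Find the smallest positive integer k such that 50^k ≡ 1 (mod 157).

12

The order of 50 must divide p − 1 = 156 = 2^2 · 3 · 13.
Divisors: 1, 2, 3, 4, 6, 12, 13, 26, 39, 52, 78, 156.
Check each in increasing order: 50^1 ≡ 50;  50^2 ≡ 145;  50^3 ≡ 28;  50^4 ≡ 144;  50^6 ≡ 156;  50^12 ≡ 1.
Smallest exponent giving 1 is 12.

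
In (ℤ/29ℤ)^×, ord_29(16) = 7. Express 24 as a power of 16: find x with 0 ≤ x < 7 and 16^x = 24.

Successive powers of 16 modulo 29:
  16^0=1  16^1=16  16^2=24
So 16^2 ≡ 24 (mod 29), giving x = 2.

2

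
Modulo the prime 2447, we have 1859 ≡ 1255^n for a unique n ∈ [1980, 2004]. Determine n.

Compute 1255^1980 mod 2447 = 1180, then multiply by 1255 repeatedly:
  1255^1980=1180  1255^1981=465  1255^1982=1189  1255^1983=1972  1255^1984=943
  1255^1985=1564  1255^1986=326  1255^1987=481  1255^1988=1693  1255^1989=719
  1255^1990=1849  1255^1991=739  1255^1992=32  1255^1993=1008  1255^1994=2388
  1255^1995=1812  1255^1996=797  1255^1997=1859
Found 1859 at exponent 1997.

1997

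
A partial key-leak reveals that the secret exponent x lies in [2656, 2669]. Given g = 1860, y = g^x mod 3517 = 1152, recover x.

2669

Compute 1860^2656 mod 3517 = 2030, then multiply by 1860 repeatedly:
  1860^2656=2030  1860^2657=2059  1860^2658=3244  1860^2659=2185  1860^2660=1965
  1860^2661=737  1860^2662=2707  1860^2663=2193  1860^2664=2777  1860^2665=2264
  1860^2666=1191  1860^2667=3067  1860^2668=46  1860^2669=1152
Found 1152 at exponent 2669.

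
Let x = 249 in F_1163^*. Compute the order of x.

1162

The order of 249 must divide p − 1 = 1162 = 2 · 7 · 83.
Divisors: 1, 2, 7, 14, 83, 166, 581, 1162.
Check each in increasing order: 249^1 ≡ 249;  249^2 ≡ 362;  249^7 ≡ 845;  249^14 ≡ 1106;  249^83 ≡ 390;  249^166 ≡ 910;  249^581 ≡ 1162;  249^1162 ≡ 1.
Smallest exponent giving 1 is 1162.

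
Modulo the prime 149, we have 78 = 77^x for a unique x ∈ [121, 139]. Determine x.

135

Compute 77^121 mod 149 = 139, then multiply by 77 repeatedly:
  77^121=139  77^122=124  77^123=12  77^124=30  77^125=75
  77^126=113  77^127=59  77^128=73  77^129=108  77^130=121
  77^131=79  77^132=123  77^133=84  77^134=61  77^135=78
Found 78 at exponent 135.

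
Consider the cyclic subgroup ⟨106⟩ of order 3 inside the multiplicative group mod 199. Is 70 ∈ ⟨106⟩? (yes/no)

no

⟨106⟩ has order 3; its elements mod 199 are {1, 92, 106}.
70 is not in this set.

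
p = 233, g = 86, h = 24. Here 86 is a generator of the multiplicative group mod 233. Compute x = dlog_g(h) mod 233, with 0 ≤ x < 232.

Baby-step giant-step with m = ceil(sqrt(232)) = 16.
Baby table (86^j mod 233 for j=0..15):
  0:1  1:86  2:173  3:199  4:105  5:176  6:224  7:158
  8:74  9:73  10:220  11:47  12:81  13:209  14:33  15:42
Giant step factor: 86^(-16) ≡ 2 (mod 233).
Scan 24·2^i mod 233 for i = 0, 1, …:
  i=0: 24   i=1: 48   i=2: 96   i=3: 192
  i=4: 151   i=5: 69   i=6: 138   i=7: 43
  i=8: 86
Match at i=8, j=1: x = 8·16 + 1 = 129.

129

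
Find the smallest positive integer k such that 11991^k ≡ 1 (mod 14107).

The order of 11991 must divide p − 1 = 14106 = 2 · 3 · 2351.
Divisors: 1, 2, 3, 6, 2351, 4702, 7053, 14106.
Check each in increasing order: 11991^1 ≡ 11991;  11991^2 ≡ 5537;  11991^3 ≡ 6625;  11991^6 ≡ 3748;  11991^2351 ≡ 5149;  11991^4702 ≡ 5148;  11991^7053 ≡ 14106;  11991^14106 ≡ 1.
Smallest exponent giving 1 is 14106.

14106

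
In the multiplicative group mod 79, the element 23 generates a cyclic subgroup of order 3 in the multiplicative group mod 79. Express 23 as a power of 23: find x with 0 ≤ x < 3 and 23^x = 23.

1

Successive powers of 23 modulo 79:
  23^0=1  23^1=23
So 23^1 ≡ 23 (mod 79), giving x = 1.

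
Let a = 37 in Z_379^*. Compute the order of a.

The order of 37 must divide p − 1 = 378 = 2 · 3^3 · 7.
Divisors: 1, 2, 3, 6, 7, 9, 14, 18, 21, 27, 42, 54, 63, 126, 189, 378.
Check each in increasing order: 37^1 ≡ 37;  37^2 ≡ 232;  37^3 ≡ 246;  37^6 ≡ 255;  37^7 ≡ 339;  37^9 ≡ 195;  37^14 ≡ 84;  37^18 ≡ 125;  37^21 ≡ 51;  37^27 ≡ 119;  37^42 ≡ 327;  37^54 ≡ 138;  37^63 ≡ 1.
Smallest exponent giving 1 is 63.

63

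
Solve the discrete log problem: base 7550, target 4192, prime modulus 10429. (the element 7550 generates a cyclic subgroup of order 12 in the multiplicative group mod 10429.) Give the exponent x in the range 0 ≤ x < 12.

Successive powers of 7550 modulo 10429:
  7550^0=1  7550^1=7550  7550^2=8015  7550^3=4192
So 7550^3 ≡ 4192 (mod 10429), giving x = 3.

3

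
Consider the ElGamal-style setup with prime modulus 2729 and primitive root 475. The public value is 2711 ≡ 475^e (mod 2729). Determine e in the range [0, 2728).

1484

Baby-step giant-step with m = ceil(sqrt(2728)) = 53.
Baby table (475^j mod 2729 for j=0..52):
  0:1  1:475  2:1847  3:1316  4:159  5:1842  6:1670  7:1840
  8:720  9:875  10:817  11:557  12:2591  13:2675  14:1640  15:1235
  16:2619  17:2330  18:1505  19:2606  20:1613  21:2055  22:1872  23:2275
  24:2670  25:1994  26:187  27:1497  28:1535  29:482  30:2443  31:600
  32:1184  33:226  34:919  35:2614  36:2684  37:457  38:1484  39:818
  40:1032  41:1709  42:1262  43:1799  44:348  45:1560  46:1441  47:2225
  48:752  49:2430  50:2612  51:1734  52:2221
Giant step factor: 475^(-53) ≡ 1229 (mod 2729).
Scan 2711·1229^i mod 2729 for i = 0, 1, …:
  i=0: 2711   i=1: 2439   i=2: 1089   i=3: 1171
  i=4: 976   i=5: 1473   i=6: 990   i=7: 2305
  i=8: 143   i=9: 1091     …   i=27: 1581
  i=28: 1
Match at i=28, j=0: e = 28·53 + 0 = 1484.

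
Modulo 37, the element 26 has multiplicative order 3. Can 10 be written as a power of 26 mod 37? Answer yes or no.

yes

⟨26⟩ has order 3; its elements mod 37 are {1, 10, 26}.
10 is in this set.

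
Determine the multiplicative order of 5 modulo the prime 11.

5

The order of 5 must divide p − 1 = 10 = 2 · 5.
Divisors: 1, 2, 5, 10.
Check each in increasing order: 5^1 ≡ 5;  5^2 ≡ 3;  5^5 ≡ 1.
Smallest exponent giving 1 is 5.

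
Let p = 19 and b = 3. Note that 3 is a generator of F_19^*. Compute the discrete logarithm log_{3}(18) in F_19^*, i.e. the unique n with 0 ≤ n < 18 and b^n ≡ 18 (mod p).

9

Successive powers of 3 modulo 19:
  3^0=1  3^1=3  3^2=9  3^3=8  3^4=5  3^5=15
  3^6=7  3^7=2  3^8=6  3^9=18
So 3^9 ≡ 18 (mod 19), giving n = 9.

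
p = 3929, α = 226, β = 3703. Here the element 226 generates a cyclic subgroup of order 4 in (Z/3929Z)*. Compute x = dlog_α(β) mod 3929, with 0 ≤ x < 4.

Successive powers of 226 modulo 3929:
  226^0=1  226^1=226  226^2=3928  226^3=3703
So 226^3 ≡ 3703 (mod 3929), giving x = 3.

3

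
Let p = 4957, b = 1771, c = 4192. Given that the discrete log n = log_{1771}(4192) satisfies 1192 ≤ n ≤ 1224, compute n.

1196

Compute 1771^1192 mod 4957 = 4646, then multiply by 1771 repeatedly:
  1771^1192=4646  1771^1193=4403  1771^1194=352  1771^1195=3767  1771^1196=4192
Found 4192 at exponent 1196.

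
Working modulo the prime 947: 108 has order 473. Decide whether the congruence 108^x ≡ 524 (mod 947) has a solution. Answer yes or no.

524 ∈ ⟨108⟩ iff 524^473 ≡ 1 (mod 947), since |⟨108⟩| = 473.
524^473 mod 947 = 1.
Since 1 = 1, 524 lies in the subgroup.

yes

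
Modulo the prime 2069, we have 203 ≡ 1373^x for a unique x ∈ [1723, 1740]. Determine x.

1727

Compute 1373^1723 mod 2069 = 1357, then multiply by 1373 repeatedly:
  1373^1723=1357  1373^1724=1061  1373^1725=177  1373^1726=948  1373^1727=203
Found 203 at exponent 1727.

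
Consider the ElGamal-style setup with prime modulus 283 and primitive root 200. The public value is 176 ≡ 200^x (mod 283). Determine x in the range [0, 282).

Baby-step giant-step with m = ceil(sqrt(282)) = 17.
Baby table (200^j mod 283 for j=0..16):
  0:1  1:200  2:97  3:156  4:70  5:133  6:281  7:166
  8:89  9:254  10:143  11:17  12:4  13:234  14:105  15:58
  16:280
Giant step factor: 200^(-17) ≡ 258 (mod 283).
Scan 176·258^i mod 283 for i = 0, 1, …:
  i=0: 176   i=1: 128   i=2: 196   i=3: 194
  i=4: 244   i=5: 126   i=6: 246   i=7: 76
  i=8: 81   i=9: 239   i=10: 251   i=11: 234
Match at i=11, j=13: x = 11·17 + 13 = 200.

200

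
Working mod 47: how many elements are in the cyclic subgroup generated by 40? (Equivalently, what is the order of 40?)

46

The order of 40 must divide p − 1 = 46 = 2 · 23.
Divisors: 1, 2, 23, 46.
Check each in increasing order: 40^1 ≡ 40;  40^2 ≡ 2;  40^23 ≡ 46;  40^46 ≡ 1.
Smallest exponent giving 1 is 46.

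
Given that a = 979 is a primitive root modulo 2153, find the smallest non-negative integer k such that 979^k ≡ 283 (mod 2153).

2139

Baby-step giant-step with m = ceil(sqrt(2152)) = 47.
Baby table (979^j mod 2153 for j=0..46):
  0:1  1:979  2:356  3:1891  4:1862  5:1460  6:1901  7:887
  8:714  9:1434  10:130  11:243  12:1067  13:388  14:924  15:336
  16:1688  17:1201  18:241  19:1262  20:1829  21:1448  22:918  23:921
  24:1705  25:620  26:1987  27:1114  28:1188  29:432  30:940  31:929
  32:925  33:1315  34:2044  35:939  36:2103  37:569  38:1577  39:182
  40:1632  41:202  42:1835  43:863  44:901  45:1502  46:2112
Giant step factor: 979^(-47) ≡ 827 (mod 2153).
Scan 283·827^i mod 2153 for i = 0, 1, …:
  i=0: 283   i=1: 1517   i=2: 1513   i=3: 358
  i=4: 1105   i=5: 963   i=6: 1944   i=7: 1550
  i=8: 815   i=9: 116     …   i=44: 416
  i=45: 1705
Match at i=45, j=24: k = 45·47 + 24 = 2139.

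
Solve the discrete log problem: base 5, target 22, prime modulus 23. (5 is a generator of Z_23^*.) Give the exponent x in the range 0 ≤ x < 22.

11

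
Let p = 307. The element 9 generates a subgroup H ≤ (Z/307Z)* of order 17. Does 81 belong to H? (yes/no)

yes

⟨9⟩ has order 17; its elements mod 307 are {1, 9, 24, 64, 81, 102, 105, 114, 115, 216, 235, 269, 272, 273, 280, 299, 304}.
81 is in this set.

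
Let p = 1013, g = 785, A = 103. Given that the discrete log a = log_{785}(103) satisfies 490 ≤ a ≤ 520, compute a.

Compute 785^490 mod 1013 = 999, then multiply by 785 repeatedly:
  785^490=999  785^491=153  785^492=571  785^493=489  785^494=951
  785^495=967  785^496=358  785^497=429  785^498=449  785^499=954
  785^500=283  785^501=308  785^502=686  785^503=607  785^504=385
  785^505=351  785^506=1012  785^507=228  785^508=692  785^509=252
  785^510=285  785^511=865  785^512=315  785^513=103
Found 103 at exponent 513.

513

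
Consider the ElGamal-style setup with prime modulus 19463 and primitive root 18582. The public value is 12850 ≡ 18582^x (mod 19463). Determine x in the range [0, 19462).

3465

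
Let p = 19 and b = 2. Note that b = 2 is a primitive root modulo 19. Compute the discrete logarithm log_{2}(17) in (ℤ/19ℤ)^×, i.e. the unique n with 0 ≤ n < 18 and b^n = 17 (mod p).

10

Successive powers of 2 modulo 19:
  2^0=1  2^1=2  2^2=4  2^3=8  2^4=16  2^5=13
  2^6=7  2^7=14  2^8=9  2^9=18  2^10=17
So 2^10 ≡ 17 (mod 19), giving n = 10.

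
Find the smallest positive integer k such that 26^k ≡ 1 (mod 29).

28

The order of 26 must divide p − 1 = 28 = 2^2 · 7.
Divisors: 1, 2, 4, 7, 14, 28.
Check each in increasing order: 26^1 ≡ 26;  26^2 ≡ 9;  26^4 ≡ 23;  26^7 ≡ 17;  26^14 ≡ 28;  26^28 ≡ 1.
Smallest exponent giving 1 is 28.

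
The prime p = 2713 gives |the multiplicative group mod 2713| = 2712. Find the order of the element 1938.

1356

The order of 1938 must divide p − 1 = 2712 = 2^3 · 3 · 113.
Divisors: 1, 2, 3, 4, 6, 8, 12, 24, 113, 226, 339, 452, 678, 904, 1356, 2712.
Check each in increasing order: 1938^1 ≡ 1938;  1938^2 ≡ 1052;  1938^3 ≡ 1313;  1938^4 ≡ 2513;  1938^6 ≡ 1214;  1938^8 ≡ 2018;  1938^12 ≡ 637;  1938^24 ≡ 1532;  1938^113 ≡ 696;  1938^226 ≡ 1502;  1938^339 ≡ 887;  1938^452 ≡ 1501;  1938^678 ≡ 2712;  1938^904 ≡ 1211;  1938^1356 ≡ 1.
Smallest exponent giving 1 is 1356.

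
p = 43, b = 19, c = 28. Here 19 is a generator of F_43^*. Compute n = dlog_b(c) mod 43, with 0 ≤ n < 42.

Successive powers of 19 modulo 43:
  19^0=1  19^1=19  19^2=17  19^3=22  19^4=31  19^5=30
  19^6=11  19^7=37  19^8=15  19^9=27  19^10=40  19^11=29
  19^12=35  19^13=20  19^14=36  19^15=39  19^16=10  19^17=18
  19^18=41  19^19=5  19^20=9  19^21=42  19^22=24  19^23=26
  19^24=21  19^25=12  19^26=13  19^27=32  19^28=6  19^29=28
So 19^29 ≡ 28 (mod 43), giving n = 29.

29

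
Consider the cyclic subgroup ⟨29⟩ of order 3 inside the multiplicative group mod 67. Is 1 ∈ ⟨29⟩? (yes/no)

yes

⟨29⟩ has order 3; its elements mod 67 are {1, 29, 37}.
1 is in this set.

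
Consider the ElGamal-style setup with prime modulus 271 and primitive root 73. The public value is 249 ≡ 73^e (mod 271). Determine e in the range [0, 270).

Baby-step giant-step with m = ceil(sqrt(270)) = 17.
Baby table (73^j mod 271 for j=0..16):
  0:1  1:73  2:180  3:132  4:151  5:183  6:80  7:149
  8:37  9:262  10:156  11:6  12:167  13:267  14:250  15:93
  16:14
Giant step factor: 73^(-17) ≡ 118 (mod 271).
Scan 249·118^i mod 271 for i = 0, 1, …:
  i=0: 249   i=1: 114   i=2: 173   i=3: 89
  i=4: 204   i=5: 224   i=6: 145   i=7: 37
Match at i=7, j=8: e = 7·17 + 8 = 127.

127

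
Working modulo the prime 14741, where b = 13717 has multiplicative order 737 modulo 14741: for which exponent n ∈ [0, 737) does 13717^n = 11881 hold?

592

Baby-step giant-step with m = ceil(sqrt(737)) = 28.
Baby table (13717^j mod 14741 for j=0..27):
  0:1  1:13717  2:1965  3:7357  4:13824  5:10325  6:11238  7:5009
  8:652  9:10438  10:13454  11:5939  12:6497  13:10004  14:899  15:8107
  16:12356  17:9975  18:1113  19:10086  20:5377  21:7086  22:11249  23:8486
  24:7526  25:2919  26:3367  27:1586
Giant step factor: 13717^(-28) ≡ 7105 (mod 14741).
Scan 11881·7105^i mod 14741 for i = 0, 1, …:
  i=0: 11881   i=1: 7539   i=2: 10542   i=3: 1889
  i=4: 7035   i=5: 11685   i=6: 613   i=7: 6770
  i=8: 967   i=9: 1229     …   i=20: 12940
  i=21: 13824
Match at i=21, j=4: n = 21·28 + 4 = 592.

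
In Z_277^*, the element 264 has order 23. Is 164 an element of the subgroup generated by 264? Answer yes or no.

yes

164 ∈ ⟨264⟩ iff 164^23 ≡ 1 (mod 277), since |⟨264⟩| = 23.
164^23 mod 277 = 1.
Since 1 = 1, 164 lies in the subgroup.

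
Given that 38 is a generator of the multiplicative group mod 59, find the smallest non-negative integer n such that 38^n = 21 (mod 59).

30

Successive powers of 38 modulo 59:
  38^0=1  38^1=38  38^2=28  38^3=2  38^4=17  38^5=56
  38^6=4  38^7=34  38^8=53  38^9=8  38^10=9  38^11=47
  38^12=16  38^13=18  38^14=35  38^15=32  38^16=36  38^17=11
  38^18=5  38^19=13  38^20=22  38^21=10  38^22=26  38^23=44
  38^24=20  38^25=52  38^26=29  38^27=40  38^28=45  38^29=58
  38^30=21
So 38^30 ≡ 21 (mod 59), giving n = 30.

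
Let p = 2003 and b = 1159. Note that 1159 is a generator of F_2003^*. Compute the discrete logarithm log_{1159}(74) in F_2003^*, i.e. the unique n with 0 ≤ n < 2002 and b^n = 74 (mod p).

1076

Baby-step giant-step with m = ceil(sqrt(2002)) = 45.
Baby table (1159^j mod 2003 for j=0..44):
  0:1  1:1159  2:1271  3:884  4:1023  5:1884  6:286  7:979
  8:963  9:446  10:140  11:17  12:1676  13:1577  14:1007  15:1367
  16:1983  17:856  18:619  19:347  20:1573  21:377  22:289  23:450
  24:770  25:1095  26:1206  27:1663  28:531  29:508  30:1893  31:702
  32:400  33:907  34:1641  35:1072  36:588  37:472  38:229  39:1015
  40:624  41:133  42:1919  43:791  44:1398
Giant step factor: 1159^(-45) ≡ 1409 (mod 2003).
Scan 74·1409^i mod 2003 for i = 0, 1, …:
  i=0: 74   i=1: 110   i=2: 759   i=3: 1832
  i=4: 1424   i=5: 1413   i=6: 1938   i=7: 553
  i=8: 10   i=9: 69     …   i=22: 745
  i=23: 133
Match at i=23, j=41: n = 23·45 + 41 = 1076.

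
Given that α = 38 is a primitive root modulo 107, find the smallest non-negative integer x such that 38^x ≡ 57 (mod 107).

22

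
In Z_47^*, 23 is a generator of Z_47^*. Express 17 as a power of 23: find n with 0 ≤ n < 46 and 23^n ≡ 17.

Baby-step giant-step with m = ceil(sqrt(46)) = 7.
Baby table (23^j mod 47 for j=0..6):
  0:1  1:23  2:12  3:41  4:3  5:22  6:36
Giant step factor: 23^(-7) ≡ 13 (mod 47).
Scan 17·13^i mod 47 for i = 0, 1, …:
  i=0: 17   i=1: 33   i=2: 6   i=3: 31
  i=4: 27   i=5: 22
Match at i=5, j=5: n = 5·7 + 5 = 40.

40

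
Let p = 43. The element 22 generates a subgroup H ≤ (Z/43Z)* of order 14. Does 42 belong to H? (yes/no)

yes

⟨22⟩ has order 14; its elements mod 43 are {1, 2, 4, 8, 11, 16, 21, 22, 27, 32, 35, 39, 41, 42}.
42 is in this set.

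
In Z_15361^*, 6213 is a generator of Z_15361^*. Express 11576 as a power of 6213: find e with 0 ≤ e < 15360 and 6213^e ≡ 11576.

8076

Baby-step giant-step with m = ceil(sqrt(15360)) = 124.
Baby table (6213^j mod 15361 for j=0..123):
  0:1  1:6213  2:14537  3:11062  4:3092  5:9346  6:2118  7:10118
  8:5922  9:3791  10:5070  11:9860  12:512  13:1329  14:8220  15:10896
  16:921  17:7881  18:9146  19:3759  20:5947  21:5506  22:15192  23:9912
  24:1007  25:4564  26:15087  27:2709  28:10722  29:10490  30:13008  31:4483
  32:3386  33:8009  34:5638  35:5814  36:8671  37:1896  38:13322  39:4518
  40:5787  41:9891  42:8783  43:6507  44:13200  45:14582  46:14149  47:12095
  48:223  49:3009  50:580  51:9066  52:13632  53:10423  54:11484  55:13608
  56:14921  57:538  58:9257  59:2157  60:6649  61:4508  62:5101  63:2770
  64:5690  65:6309  66:11906  67:8763  68:5135  69:14319  70:8396  71:13753
  72:9507  73:3946  74:342  75:5028  76:10051  77:4398  78:12916  79:1244
  80:2389  81:4131  82:13033  83:6198  84:13508  85:8061  86:6133  87:9049
  88:177  89:9070  90:7762  91:7127  92:9649  93:10615  94:6222  95:9010
  96:3646  97:10484  98:6452  99:9427  100:13819  101:4818  102:11006  103:8467
  104:9407  105:12447  106:5937  107:4820  108:8071  109:6819  110:809  111:3270
  112:9268  113:9056  114:12946  115:3302  116:8391  117:13410  118:13627  119:10080
  120:243  121:4381  122:14822  123:15252
Giant step factor: 6213^(-124) ≡ 6096 (mod 15361).
Scan 11576·6096^i mod 15361 for i = 0, 1, …:
  i=0: 11576   i=1: 14223   i=2: 5924   i=3: 14354
  i=4: 5728   i=5: 2335   i=6: 9874   i=7: 7506
  i=8: 11518   i=9: 13958     …   i=64: 1187
  i=65: 921
Match at i=65, j=16: e = 65·124 + 16 = 8076.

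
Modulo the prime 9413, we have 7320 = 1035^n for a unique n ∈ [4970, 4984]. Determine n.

4983

Compute 1035^4970 mod 9413 = 8914, then multiply by 1035 repeatedly:
  1035^4970=8914  1035^4971=1250  1035^4972=4169  1035^4973=3761  1035^4974=5066
  1035^4975=269  1035^4976=5438  1035^4977=8769  1035^4978=1783  1035^4979=457
  1035^4980=2345  1035^4981=7934  1035^4982=3554  1035^4983=7320
Found 7320 at exponent 4983.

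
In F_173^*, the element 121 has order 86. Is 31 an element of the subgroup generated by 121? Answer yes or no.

yes

31 ∈ ⟨121⟩ iff 31^86 ≡ 1 (mod 173), since |⟨121⟩| = 86.
31^86 mod 173 = 1.
Since 1 = 1, 31 lies in the subgroup.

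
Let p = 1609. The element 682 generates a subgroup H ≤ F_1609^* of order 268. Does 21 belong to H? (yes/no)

no

21 ∈ ⟨682⟩ iff 21^268 ≡ 1 (mod 1609), since |⟨682⟩| = 268.
21^268 mod 1609 = 251.
Since 251 ≠ 1, 21 does not lie in the subgroup.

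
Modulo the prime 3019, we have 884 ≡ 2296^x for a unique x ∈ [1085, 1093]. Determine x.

1089

Compute 2296^1085 mod 3019 = 765, then multiply by 2296 repeatedly:
  2296^1085=765  2296^1086=2401  2296^1087=2  2296^1088=1573  2296^1089=884
Found 884 at exponent 1089.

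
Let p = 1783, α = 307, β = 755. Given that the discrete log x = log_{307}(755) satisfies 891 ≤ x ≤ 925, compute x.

901

Compute 307^891 mod 1783 = 1782, then multiply by 307 repeatedly:
  307^891=1782  307^892=1476  307^893=250  307^894=81  307^895=1688
  307^896=1146  307^897=571  307^898=563  307^899=1673  307^900=107
  307^901=755
Found 755 at exponent 901.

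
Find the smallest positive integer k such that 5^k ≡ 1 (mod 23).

The order of 5 must divide p − 1 = 22 = 2 · 11.
Divisors: 1, 2, 11, 22.
Check each in increasing order: 5^1 ≡ 5;  5^2 ≡ 2;  5^11 ≡ 22;  5^22 ≡ 1.
Smallest exponent giving 1 is 22.

22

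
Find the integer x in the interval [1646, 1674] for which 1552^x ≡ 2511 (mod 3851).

Compute 1552^1646 mod 3851 = 1343, then multiply by 1552 repeatedly:
  1552^1646=1343  1552^1647=945  1552^1648=3260  1552^1649=3157  1552^1650=1192
  1552^1651=1504  1552^1652=502  1552^1653=1202  1552^1654=1620  1552^1655=3388
  1552^1656=1561  1552^1657=393  1552^1658=1478  1552^1659=2511
Found 2511 at exponent 1659.

1659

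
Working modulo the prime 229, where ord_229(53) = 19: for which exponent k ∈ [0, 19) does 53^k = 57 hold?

Successive powers of 53 modulo 229:
  53^0=1  53^1=53  53^2=61  53^3=27  53^4=57
So 53^4 ≡ 57 (mod 229), giving k = 4.

4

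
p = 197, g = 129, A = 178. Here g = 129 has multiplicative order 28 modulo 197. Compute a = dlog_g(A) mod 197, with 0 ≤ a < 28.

4

Successive powers of 129 modulo 197:
  129^0=1  129^1=129  129^2=93  129^3=177  129^4=178
So 129^4 ≡ 178 (mod 197), giving a = 4.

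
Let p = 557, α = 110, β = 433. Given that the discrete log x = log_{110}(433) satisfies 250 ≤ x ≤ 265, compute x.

255

Compute 110^250 mod 557 = 538, then multiply by 110 repeatedly:
  110^250=538  110^251=138  110^252=141  110^253=471  110^254=9
  110^255=433
Found 433 at exponent 255.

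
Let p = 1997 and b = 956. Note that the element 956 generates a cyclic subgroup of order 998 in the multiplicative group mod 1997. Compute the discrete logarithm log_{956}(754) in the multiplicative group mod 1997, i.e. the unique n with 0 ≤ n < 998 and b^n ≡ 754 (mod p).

989

Baby-step giant-step with m = ceil(sqrt(998)) = 32.
Baby table (956^j mod 1997 for j=0..31):
  0:1  1:956  2:1307  3:1367  4:814  5:1351  6:1494  7:409
  8:1589  9:1364  10:1940  11:1424  12:1387  13:1961  14:1530  15:876
  16:713  17:651  18:1289  19:135  20:1252  21:709  22:821  23:55
  24:658  25:1990  26:1296  27:836  28:416  29:293  30:528  31:1524
Giant step factor: 956^(-32) ≡ 1575 (mod 1997).
Scan 754·1575^i mod 1997 for i = 0, 1, …:
  i=0: 754   i=1: 1332   i=2: 1050   i=3: 234
  i=4: 1102   i=5: 257   i=6: 1381   i=7: 342
  i=8: 1457   i=9: 222     …   i=29: 1878
  i=30: 293
Match at i=30, j=29: n = 30·32 + 29 = 989.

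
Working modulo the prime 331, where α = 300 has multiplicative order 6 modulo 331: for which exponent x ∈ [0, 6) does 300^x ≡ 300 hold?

1

Successive powers of 300 modulo 331:
  300^0=1  300^1=300
So 300^1 ≡ 300 (mod 331), giving x = 1.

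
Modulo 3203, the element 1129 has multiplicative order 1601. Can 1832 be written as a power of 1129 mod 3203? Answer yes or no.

no

1832 ∈ ⟨1129⟩ iff 1832^1601 ≡ 1 (mod 3203), since |⟨1129⟩| = 1601.
1832^1601 mod 3203 = 3202.
Since 3202 ≠ 1, 1832 does not lie in the subgroup.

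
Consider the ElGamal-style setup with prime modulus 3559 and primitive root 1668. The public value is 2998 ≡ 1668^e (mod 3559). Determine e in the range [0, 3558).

997

Baby-step giant-step with m = ceil(sqrt(3558)) = 60.
Baby table (1668^j mod 3559 for j=0..59):
  0:1  1:1668  2:2645  3:2259  4:2590  5:3053  6:3034  7:3373
  8:2944  9:2731  10:3347  11:2284  12:1582  13:1557  14:2565  15:502
  16:971  17:283  18:2256  19:1145  20:2236  21:3375  22:2721  23:903
  24:747  25:346  26:570  27:507  28:2193  29:2831  30:2874  31:3418
  32:3265  33:750  34:1791  35:1387  36:166  37:2845  38:1313  39:1299
  40:2860  41:1420  42:1825  43:1155  44:1121  45:1353  46:398  47:1890
  48:2805  49:2214  50:2269  51:1475  52:1031  53:711  54:801  55:1443
  56:1040  57:1487  58:3252  59:420
Giant step factor: 1668^(-60) ≡ 177 (mod 3559).
Scan 2998·177^i mod 3559 for i = 0, 1, …:
  i=0: 2998   i=1: 355   i=2: 2332   i=3: 3479
  i=4: 76   i=5: 2775   i=6: 33   i=7: 2282
  i=8: 1747   i=9: 3145     …   i=15: 3374
  i=16: 2845
Match at i=16, j=37: e = 16·60 + 37 = 997.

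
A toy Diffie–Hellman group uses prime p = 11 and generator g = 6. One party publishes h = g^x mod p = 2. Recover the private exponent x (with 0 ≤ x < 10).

9

Successive powers of 6 modulo 11:
  6^0=1  6^1=6  6^2=3  6^3=7  6^4=9  6^5=10
  6^6=5  6^7=8  6^8=4  6^9=2
So 6^9 ≡ 2 (mod 11), giving x = 9.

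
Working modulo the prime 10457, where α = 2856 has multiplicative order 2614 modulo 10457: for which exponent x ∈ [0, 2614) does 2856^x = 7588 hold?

40

Baby-step giant-step with m = ceil(sqrt(2614)) = 52.
Baby table (2856^j mod 10457 for j=0..51):
  0:1  1:2856  2:276  3:3981  4:2977  5:771  6:6006  7:3656
  8:5450  9:5184  10:8849  11:8632  12:5843  13:8693  14:2290  15:4615
  16:4620  17:8443  18:9823  19:8814  20:2785  21:6640  22:5299  23:2665
  24:9001  25:3550  26:5967  27:7299  28:5143  29:6780  30:7773  31:9934
  32:1663  33:2050  34:9337  35:1122  36:4590  37:6419  38:1543  39:4411
  40:7588  41:4424  42:2888  43:8012  44:2356  45:4885  46:1922  47:9764
  48:7622  49:7415  50:1815  51:7425
Giant step factor: 2856^(-52) ≡ 5218 (mod 10457).
Scan 7588·5218^i mod 10457 for i = 0, 1, …:
  i=0: 7588
Match at i=0, j=40: x = 0·52 + 40 = 40.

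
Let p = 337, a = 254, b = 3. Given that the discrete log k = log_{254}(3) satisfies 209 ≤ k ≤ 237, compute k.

218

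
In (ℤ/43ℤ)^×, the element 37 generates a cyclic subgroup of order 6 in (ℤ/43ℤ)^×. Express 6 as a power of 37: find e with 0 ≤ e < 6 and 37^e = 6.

Successive powers of 37 modulo 43:
  37^0=1  37^1=37  37^2=36  37^3=42  37^4=6
So 37^4 ≡ 6 (mod 43), giving e = 4.

4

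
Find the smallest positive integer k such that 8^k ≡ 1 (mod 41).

20

The order of 8 must divide p − 1 = 40 = 2^3 · 5.
Divisors: 1, 2, 4, 5, 8, 10, 20, 40.
Check each in increasing order: 8^1 ≡ 8;  8^2 ≡ 23;  8^4 ≡ 37;  8^5 ≡ 9;  8^8 ≡ 16;  8^10 ≡ 40;  8^20 ≡ 1.
Smallest exponent giving 1 is 20.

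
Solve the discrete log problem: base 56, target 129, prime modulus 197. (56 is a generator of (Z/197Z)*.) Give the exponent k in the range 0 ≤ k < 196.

7

Baby-step giant-step with m = ceil(sqrt(196)) = 14.
Baby table (56^j mod 197 for j=0..13):
  0:1  1:56  2:181  3:89  4:59  5:152  6:41  7:129
  8:132  9:103  10:55  11:125  12:105  13:167
Giant step factor: 56^(-14) ≡ 161 (mod 197).
Scan 129·161^i mod 197 for i = 0, 1, …:
  i=0: 129
Match at i=0, j=7: k = 0·14 + 7 = 7.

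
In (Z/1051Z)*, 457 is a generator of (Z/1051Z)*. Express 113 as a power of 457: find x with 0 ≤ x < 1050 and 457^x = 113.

297

Baby-step giant-step with m = ceil(sqrt(1050)) = 33.
Baby table (457^j mod 1051 for j=0..32):
  0:1  1:457  2:751  3:581  4:665  5:166  6:190  7:648
  8:805  9:35  10:230  11:10  12:366  13:153  14:555  15:344
  16:609  17:849  18:174  19:693  20:350  21:198  22:100  23:507
  24:479  25:295  26:287  27:835  28:82  29:689  30:624  31:347
  32:929
Giant step factor: 457^(-33) ≡ 577 (mod 1051).
Scan 113·577^i mod 1051 for i = 0, 1, …:
  i=0: 113   i=1: 39   i=2: 432   i=3: 177
  i=4: 182   i=5: 965   i=6: 826   i=7: 499
  i=8: 1000   i=9: 1
Match at i=9, j=0: x = 9·33 + 0 = 297.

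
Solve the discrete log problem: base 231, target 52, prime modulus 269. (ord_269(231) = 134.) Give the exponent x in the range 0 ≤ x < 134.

82

Baby-step giant-step with m = ceil(sqrt(134)) = 12.
Baby table (231^j mod 269 for j=0..11):
  0:1  1:231  2:99  3:4  4:117  5:127  6:16  7:199
  8:239  9:64  10:258  11:149
Giant step factor: 231^(-12) ≡ 62 (mod 269).
Scan 52·62^i mod 269 for i = 0, 1, …:
  i=0: 52   i=1: 265   i=2: 21   i=3: 226
  i=4: 24   i=5: 143   i=6: 258
Match at i=6, j=10: x = 6·12 + 10 = 82.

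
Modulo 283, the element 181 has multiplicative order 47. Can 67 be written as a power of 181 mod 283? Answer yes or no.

67 ∈ ⟨181⟩ iff 67^47 ≡ 1 (mod 283), since |⟨181⟩| = 47.
67^47 mod 283 = 282.
Since 282 ≠ 1, 67 does not lie in the subgroup.

no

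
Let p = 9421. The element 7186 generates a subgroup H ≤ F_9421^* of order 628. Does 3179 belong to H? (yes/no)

3179 ∈ ⟨7186⟩ iff 3179^628 ≡ 1 (mod 9421), since |⟨7186⟩| = 628.
3179^628 mod 9421 = 7111.
Since 7111 ≠ 1, 3179 does not lie in the subgroup.

no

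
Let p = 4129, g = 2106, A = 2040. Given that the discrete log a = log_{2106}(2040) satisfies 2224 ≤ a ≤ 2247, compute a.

2244

Compute 2106^2224 mod 4129 = 1481, then multiply by 2106 repeatedly:
  2106^2224=1481  2106^2225=1591  2106^2226=2027  2106^2227=3605  2106^2228=3028
  2106^2229=1792  2106^2230=46  2106^2231=1909  2106^2232=2837  2106^2233=59
  2106^2234=384  2106^2235=3549  2106^2236=704  2106^2237=313  2106^2238=2667
  2106^2239=1262  2106^2240=2825  2106^2241=3690  2106^2242=362  2106^2243=2636
  2106^2244=2040
Found 2040 at exponent 2244.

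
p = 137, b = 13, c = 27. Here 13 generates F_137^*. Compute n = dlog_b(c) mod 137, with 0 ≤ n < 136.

11

Successive powers of 13 modulo 137:
  13^0=1  13^1=13  13^2=32  13^3=5  13^4=65  13^5=23
  13^6=25  13^7=51  13^8=115  13^9=125  13^10=118  13^11=27
So 13^11 ≡ 27 (mod 137), giving n = 11.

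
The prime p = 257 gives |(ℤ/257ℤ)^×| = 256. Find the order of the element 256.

The order of 256 must divide p − 1 = 256 = 2^8.
Divisors: 1, 2, 4, 8, 16, 32, 64, 128, 256.
Check each in increasing order: 256^1 ≡ 256;  256^2 ≡ 1.
Smallest exponent giving 1 is 2.

2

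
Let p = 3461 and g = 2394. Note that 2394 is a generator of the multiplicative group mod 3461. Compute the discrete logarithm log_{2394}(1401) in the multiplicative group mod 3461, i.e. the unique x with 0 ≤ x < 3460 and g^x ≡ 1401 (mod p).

119

Baby-step giant-step with m = ceil(sqrt(3460)) = 59.
Baby table (2394^j mod 3461 for j=0..58):
  0:1  1:2394  2:3281  3:1705  4:1251  5:1129  6:3246  7:979
  8:629  9:291  10:993  11:2996  12:1232  13:636  14:3205  15:3194
  16:1087  17:3067  18:1617  19:1700  20:3125  21:2029  22:1643  23:1646
  24:1906  25:1366  26:3020  27:3312  28:3238  29:2593  30:2069  31:495
  32:1368  33:886  34:2952  35:3187  36:1634  37:866  38:65  39:3326
  40:2144  41:73  42:1712  43:704  44:3330  45:1337  46:2814  47:1610
  48:2247  49:924  50:477  51:3269  52:665  53:3411  54:1435  55:2078
  56:1275  57:3209  58:2387
Giant step factor: 2394^(-59) ≡ 679 (mod 3461).
Scan 1401·679^i mod 3461 for i = 0, 1, …:
  i=0: 1401   i=1: 2965   i=2: 2394
Match at i=2, j=1: x = 2·59 + 1 = 119.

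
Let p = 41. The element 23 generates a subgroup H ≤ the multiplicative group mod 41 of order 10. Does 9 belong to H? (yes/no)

⟨23⟩ has order 10; its elements mod 41 are {1, 4, 10, 16, 18, 23, 25, 31, 37, 40}.
9 is not in this set.

no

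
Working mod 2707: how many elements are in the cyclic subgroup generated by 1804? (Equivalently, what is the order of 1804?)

The order of 1804 must divide p − 1 = 2706 = 2 · 3 · 11 · 41.
Divisors: 1, 2, 3, 6, 11, 22, 33, 41, 66, 82, 123, 246, 451, 902, 1353, 2706.
Check each in increasing order: 1804^1 ≡ 1804;  1804^2 ≡ 602;  1804^3 ≡ 501;  1804^6 ≡ 1957;  1804^11 ≡ 834;  1804^22 ≡ 2564;  1804^33 ≡ 2553;  1804^41 ≡ 1705;  1804^66 ≡ 2060;  1804^82 ≡ 2414;  1804^123 ≡ 1230;  1804^246 ≡ 2394;  1804^451 ≡ 1380;  1804^902 ≡ 1379;  1804^1353 ≡ 2706;  1804^2706 ≡ 1.
Smallest exponent giving 1 is 2706.

2706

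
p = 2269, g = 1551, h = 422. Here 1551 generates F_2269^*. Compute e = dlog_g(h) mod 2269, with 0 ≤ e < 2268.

Baby-step giant-step with m = ceil(sqrt(2268)) = 48.
Baby table (1551^j mod 2269 for j=0..47):
  0:1  1:1551  2:461  3:276  4:1504  5:172  6:1299  7:2146
  8:2092  9:22  10:87  11:1066  12:1534  13:1322  14:1515  15:1350
  16:1832  17:644  18:484  19:1914  20:762  21:1982  22:1856  23:1564
  24:203  25:1731  26:554  27:1572  28:1266  29:881  30:493  31:2259
  32:373  33:2197  34:1778  35:843  36:549  37:624  38:1230  39:1770
  40:2049  41:1399  42:685  43:543  44:394  45:733  46:114  47:2101
Giant step factor: 1551^(-48) ≡ 1490 (mod 2269).
Scan 422·1490^i mod 2269 for i = 0, 1, …:
  i=0: 422   i=1: 267   i=2: 755   i=3: 1795
  i=4: 1668   i=5: 765   i=6: 812   i=7: 503
  i=8: 700   i=9: 1529     …   i=27: 1323
  i=28: 1778
Match at i=28, j=34: e = 28·48 + 34 = 1378.

1378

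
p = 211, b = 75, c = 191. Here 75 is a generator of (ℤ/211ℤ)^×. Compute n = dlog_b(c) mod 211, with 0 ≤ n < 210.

Baby-step giant-step with m = ceil(sqrt(210)) = 15.
Baby table (75^j mod 211 for j=0..14):
  0:1  1:75  2:139  3:86  4:120  5:138  6:11  7:192
  8:52  9:102  10:54  11:41  12:121  13:2  14:150
Giant step factor: 75^(-15) ≡ 63 (mod 211).
Scan 191·63^i mod 211 for i = 0, 1, …:
  i=0: 191   i=1: 6   i=2: 167   i=3: 182
  i=4: 72   i=5: 105   i=6: 74   i=7: 20
  i=8: 205   i=9: 44   i=10: 29   i=11: 139
Match at i=11, j=2: n = 11·15 + 2 = 167.

167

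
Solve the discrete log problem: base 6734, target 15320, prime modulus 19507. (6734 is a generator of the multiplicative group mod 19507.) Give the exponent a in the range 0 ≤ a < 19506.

Baby-step giant-step with m = ceil(sqrt(19506)) = 140.
Baby table (6734^j mod 19507 for j=0..139):
  0:1  1:6734  2:12488  3:19022  4:11186  5:9997  6:1141  7:17243
  8:8698  9:12318  10:5648  11:14489  12:14419  13:11207  14:14862  15:9798
  16:7058  17:9520  18:7678  19:10102  20:5959  21:2007  22:16294  23:16428
  24:1955  25:17252  26:10783  27:7668  28:1283  29:17628  30:6857  31:1969
  32:13993  33:10052  34:878  35:1831  36:1530  37:3324  38:9287  39:18723
  40:6941  41:1922  42:9607  43:8326  44:4166  45:2778  46:19346  47:8218
  48:18160  49:57  50:13205  51:9564  52:11369  53:13378  54:4126  55:6516
  56:7501  57:8111  58:19381  59:9824  60:6579  61:2589  62:14575  63:8333
  64:12290  65:12166  66:15951  67:8492  68:10111  69:8044  70:16864  71:11929
  72:60  73:13900  74:8014  75:9914  76:7922  77:14610  78:9939  79:709
  80:14698  81:17321  82:7261  83:11032  84:6832  85:9182  86:13905  87:2670
  88:13833  89:5497  90:12019  91:1403  92:6414  93:3378  94:2290  95:10330
  96:258  97:1249  98:3249  99:11419  100:18459  101:4302  102:1773  103:1098
  104:779  105:17910  106:13666  107:12325  108:13772  109:4370  110:11024  111:11481
  112:6813  113:17785  114:10717  115:11885  116:15876  117:10624  118:9847  119:5405
  120:16715  121:3420  122:12020  123:8137  124:18902  125:2893  126:13476  127:820
  128:1399  129:18492  130:11947  131:4230  132:4600  133:18791  134:16192  135:12305
  136:15641  137:8201  138:1217  139:2338
Giant step factor: 6734^(-140) ≡ 7600 (mod 19507).
Scan 15320·7600^i mod 19507 for i = 0, 1, …:
  i=0: 15320   i=1: 14224   i=2: 14113   i=3: 9314
  i=4: 15004   i=5: 11985   i=6: 7817   i=7: 10385
  i=8: 678   i=9: 2952     …   i=49: 9493
  i=50: 9914
Match at i=50, j=75: a = 50·140 + 75 = 7075.

7075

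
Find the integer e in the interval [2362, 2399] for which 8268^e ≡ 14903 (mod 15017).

2381

Compute 8268^2362 mod 15017 = 10413, then multiply by 8268 repeatedly:
  8268^2362=10413  8268^2363=2223  8268^2364=13973  8268^2365=2983  8268^2366=5530
  8268^2367=10292  8268^2368=7934  8268^2369=4056  8268^2370=2047  8268^2371=437
  8268^2372=9036  8268^2373=73  8268^2374=2884  8268^2375=12933  8268^2376=9004
  8268^2377=5803  8268^2378=14906  8268^2379=13306  8268^2380=14483  8268^2381=14903
Found 14903 at exponent 2381.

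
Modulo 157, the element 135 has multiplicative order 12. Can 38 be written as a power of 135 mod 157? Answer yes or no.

no

⟨135⟩ has order 12; its elements mod 157 are {1, 12, 13, 22, 28, 50, 107, 129, 135, 144, 145, 156}.
38 is not in this set.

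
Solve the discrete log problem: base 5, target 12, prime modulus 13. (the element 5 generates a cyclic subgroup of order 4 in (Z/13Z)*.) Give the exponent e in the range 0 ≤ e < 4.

Successive powers of 5 modulo 13:
  5^0=1  5^1=5  5^2=12
So 5^2 ≡ 12 (mod 13), giving e = 2.

2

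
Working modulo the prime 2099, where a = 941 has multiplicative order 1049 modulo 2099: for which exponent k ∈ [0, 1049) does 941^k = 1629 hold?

Baby-step giant-step with m = ceil(sqrt(1049)) = 33.
Baby table (941^j mod 2099 for j=0..32):
  0:1  1:941  2:1802  3:1789  4:51  5:1813  6:1645  7:982
  8:502  9:107  10:2034  11:1805  12:414  13:1259  14:883  15:1798
  16:124  17:1239  18:954  19:1441  20:27  21:219  22:377  23:26
  24:1377  25:674  26:336  27:1326  28:960  29:790  30:344  31:458
  32:683
Giant step factor: 941^(-33) ≡ 272 (mod 2099).
Scan 1629·272^i mod 2099 for i = 0, 1, …:
  i=0: 1629   i=1: 199   i=2: 1653   i=3: 430
  i=4: 1515   i=5: 676   i=6: 1259
Match at i=6, j=13: k = 6·33 + 13 = 211.

211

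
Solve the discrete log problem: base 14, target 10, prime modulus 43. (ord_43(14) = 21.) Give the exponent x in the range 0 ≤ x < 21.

11

Successive powers of 14 modulo 43:
  14^0=1  14^1=14  14^2=24  14^3=35  14^4=17  14^5=23
  14^6=21  14^7=36  14^8=31  14^9=4  14^10=13  14^11=10
So 14^11 ≡ 10 (mod 43), giving x = 11.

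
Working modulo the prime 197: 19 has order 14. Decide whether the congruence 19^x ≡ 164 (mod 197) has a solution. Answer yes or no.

yes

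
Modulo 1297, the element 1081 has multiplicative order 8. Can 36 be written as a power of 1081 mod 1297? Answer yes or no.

yes

36 ∈ ⟨1081⟩ iff 36^8 ≡ 1 (mod 1297), since |⟨1081⟩| = 8.
36^8 mod 1297 = 1.
Since 1 = 1, 36 lies in the subgroup.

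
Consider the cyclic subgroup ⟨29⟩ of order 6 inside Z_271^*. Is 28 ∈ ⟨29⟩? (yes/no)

yes

28 ∈ ⟨29⟩ iff 28^6 ≡ 1 (mod 271), since |⟨29⟩| = 6.
28^6 mod 271 = 1.
Since 1 = 1, 28 lies in the subgroup.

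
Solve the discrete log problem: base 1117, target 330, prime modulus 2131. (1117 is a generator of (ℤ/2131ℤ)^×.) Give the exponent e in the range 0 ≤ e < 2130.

1268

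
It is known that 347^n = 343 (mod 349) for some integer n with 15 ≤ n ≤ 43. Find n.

27

Compute 347^15 mod 349 = 38, then multiply by 347 repeatedly:
  347^15=38  347^16=273  347^17=152  347^18=45  347^19=259
  347^20=180  347^21=338  347^22=22  347^23=305  347^24=88
  347^25=173  347^26=3  347^27=343
Found 343 at exponent 27.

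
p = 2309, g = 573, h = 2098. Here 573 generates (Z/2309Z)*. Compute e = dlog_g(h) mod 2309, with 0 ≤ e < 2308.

2134

Baby-step giant-step with m = ceil(sqrt(2308)) = 49.
Baby table (573^j mod 2309 for j=0..48):
  0:1  1:573  2:451  3:2124  4:209  5:1998  6:1899  7:588
  8:2119  9:1962  10:2052  11:515  12:1852  13:1365  14:1703  15:1421
  16:1465  17:1278  18:341  19:1437  20:1397  21:1567  22:1999  23:163
  24:1039  25:1934  26:2171  27:1741  28:105  29:131  30:1175  31:1356
  32:1164  33:1980  34:821  35:1706  36:831  37:509  38:723  39:968
  40:504  41:167  42:1022  43:1429  44:1431  45:268  46:1170  47:800
  48:1218
Giant step factor: 573^(-49) ≡ 585 (mod 2309).
Scan 2098·585^i mod 2309 for i = 0, 1, …:
  i=0: 2098   i=1: 1251   i=2: 2191   i=3: 240
  i=4: 1860   i=5: 561   i=6: 307   i=7: 1802
  i=8: 1266   i=9: 1730     …   i=42: 895
  i=43: 1741
Match at i=43, j=27: e = 43·49 + 27 = 2134.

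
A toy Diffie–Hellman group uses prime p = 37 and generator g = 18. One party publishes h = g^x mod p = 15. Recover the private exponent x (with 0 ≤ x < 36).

5

Successive powers of 18 modulo 37:
  18^0=1  18^1=18  18^2=28  18^3=23  18^4=7  18^5=15
So 18^5 ≡ 15 (mod 37), giving x = 5.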